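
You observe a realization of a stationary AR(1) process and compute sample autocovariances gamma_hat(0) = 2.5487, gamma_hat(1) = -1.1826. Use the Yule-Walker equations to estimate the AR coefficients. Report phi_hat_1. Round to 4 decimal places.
\hat\phi_{1} = -0.4640

The Yule-Walker equations for an AR(p) process read, in matrix form,
  Gamma_p phi = r_p,   with   (Gamma_p)_{ij} = gamma(|i - j|),
                       (r_p)_i = gamma(i),   i,j = 1..p.
Substitute the sample gammas (Toeplitz matrix and right-hand side of size 1):
  Gamma_p = [[2.5487]]
  r_p     = [-1.1826]
With p = 1 this is the single equation gamma(0) phi_1 = gamma(1):
  phi_hat_1 = gamma(1) / gamma(0) = -1.1826 / 2.5487 = -0.4640.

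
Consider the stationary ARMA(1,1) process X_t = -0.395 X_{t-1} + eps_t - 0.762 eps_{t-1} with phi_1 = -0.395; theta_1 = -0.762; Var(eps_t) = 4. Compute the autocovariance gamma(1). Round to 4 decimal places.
\gamma(1) = -7.1341

Multiply the model equation by X_{t-k} and take expectations. With theta_0 = psi_0 = 1 and psi_j the MA(infinity) weights, this gives
  gamma(k) - sum_i phi_i gamma(k-i) = c_k,
  c_k = sigma^2 * sum_{j=k..q} theta_j psi_{j-k}   (c_k = 0 for k > q),
using gamma(-m) = gamma(m).
psi-weights needed (psi_j = theta_j + sum_i phi_i psi_{j-i}):
  psi_1 = theta_1 + phi_1 = -0.762 + (-0.395) = -1.157
Right-hand sides:
  c_0 = sigma^2 (1 + theta_1 psi_1) = 4 * (1 + (-0.762)(-1.157)) = 4 * 1.881634 = 7.526536
  c_1 = sigma^2 theta_1 = 4 * (-0.762) = -3.048
  c_2 = 0
Equations for k = 0 and k = 1 (AR order 1):
  gamma(0) = phi_1 gamma(1) + c_0
  gamma(1) = phi_1 gamma(0) + c_1
Substituting the second into the first: gamma(0) (1 - phi_1^2) = c_0 + phi_1 c_1, so
  gamma(0) = (c_0 + phi_1 c_1) / (1 - phi_1^2) = (7.526536 + (-0.395)(-3.048)) / (1 - (-0.395)^2) = 8.730496 / 0.843975 = 10.344496.
  gamma(1) = phi_1 gamma(0) + c_1 = (-0.395)(10.344496) + (-3.048) = -7.134076.
Therefore gamma(1) = -7.1341 (to 4 decimal places).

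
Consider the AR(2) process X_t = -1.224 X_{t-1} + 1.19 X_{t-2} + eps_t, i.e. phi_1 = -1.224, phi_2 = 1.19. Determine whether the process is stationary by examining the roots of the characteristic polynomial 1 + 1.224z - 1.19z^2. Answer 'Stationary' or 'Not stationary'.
\text{Not stationary}

The AR(p) characteristic polynomial is P(z) = 1 + 1.224z - 1.19z^2.
Stationarity requires all roots to lie outside the unit circle, i.e. |z| > 1 for every root.
Set 1 + (1.224) z + (-1.19) z^2 = 0, i.e. a z^2 + b z + c = 0 with a = -1.19, b = 1.224, c = 1.
Discriminant D = b^2 - 4ac = (1.224)^2 - 4*(-1.19)*1 = 1.498176 - (-4.76) = 6.258176.
D >= 0, so the roots are real: z = (-b +/- sqrt(D)) / (2a) = (-1.224 +/- 2.501635) / (-2.38).
  z_1 = (-1.224 + 2.501635) / (-2.38) = -0.5368,   |z_1| = 0.5368.
  z_2 = (-1.224 - 2.501635) / (-2.38) = 1.5654,   |z_2| = 1.5654.
Moduli of all roots: 0.5368, 1.5654.
All moduli strictly greater than 1? No.
Verdict: Not stationary.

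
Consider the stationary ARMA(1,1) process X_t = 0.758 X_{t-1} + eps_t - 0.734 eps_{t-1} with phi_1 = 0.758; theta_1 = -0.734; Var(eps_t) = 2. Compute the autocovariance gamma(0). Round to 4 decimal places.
\gamma(0) = 2.0027

Multiply the model equation by X_{t-k} and take expectations. With theta_0 = psi_0 = 1 and psi_j the MA(infinity) weights, this gives
  gamma(k) - sum_i phi_i gamma(k-i) = c_k,
  c_k = sigma^2 * sum_{j=k..q} theta_j psi_{j-k}   (c_k = 0 for k > q),
using gamma(-m) = gamma(m).
psi-weights needed (psi_j = theta_j + sum_i phi_i psi_{j-i}):
  psi_1 = theta_1 + phi_1 = -0.734 + (0.758) = 0.024
Right-hand sides:
  c_0 = sigma^2 (1 + theta_1 psi_1) = 2 * (1 + (-0.734)(0.024)) = 2 * 0.982384 = 1.964768
  c_1 = sigma^2 theta_1 = 2 * (-0.734) = -1.468
  c_2 = 0
Equations for k = 0 and k = 1 (AR order 1):
  gamma(0) = phi_1 gamma(1) + c_0
  gamma(1) = phi_1 gamma(0) + c_1
Substituting the second into the first: gamma(0) (1 - phi_1^2) = c_0 + phi_1 c_1, so
  gamma(0) = (c_0 + phi_1 c_1) / (1 - phi_1^2) = (1.964768 + (0.758)(-1.468)) / (1 - (0.758)^2) = 0.852024 / 0.425436 = 2.002708.
Therefore gamma(0) = 2.0027 (to 4 decimal places).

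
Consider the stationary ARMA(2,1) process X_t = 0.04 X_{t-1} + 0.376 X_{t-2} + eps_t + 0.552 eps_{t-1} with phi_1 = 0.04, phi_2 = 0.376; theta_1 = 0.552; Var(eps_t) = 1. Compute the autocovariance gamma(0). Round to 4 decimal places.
\gamma(0) = 1.6086

Multiply the model equation by X_{t-k} and take expectations. With theta_0 = psi_0 = 1 and psi_j the MA(infinity) weights, this gives
  gamma(k) - sum_i phi_i gamma(k-i) = c_k,
  c_k = sigma^2 * sum_{j=k..q} theta_j psi_{j-k}   (c_k = 0 for k > q),
using gamma(-m) = gamma(m).
psi-weights needed (psi_j = theta_j + sum_i phi_i psi_{j-i}):
  psi_1 = theta_1 + phi_1 = 0.552 + (0.04) = 0.592
Right-hand sides:
  c_0 = sigma^2 (1 + theta_1 psi_1) = 1 * (1 + (0.552)(0.592)) = 1 * 1.326784 = 1.326784
  c_1 = sigma^2 theta_1 = 1 * (0.552) = 0.552
  c_2 = 0
Equations for k = 0, 1, 2 (AR order 2, c_2 = 0):
  (E0) gamma(0) = phi_1 gamma(1) + phi_2 gamma(2) + c_0
  (E1) gamma(1) = phi_1 gamma(0) + phi_2 gamma(1) + c_1
  (E2) gamma(2) = phi_1 gamma(1) + phi_2 gamma(0)
From (E1): gamma(1) = A gamma(0) + B with
  A = phi_1 / (1 - phi_2) = 0.04 / 0.624 = 0.064103,   B = c_1 / (1 - phi_2) = 0.552 / 0.624 = 0.884615.
Insert (E2) into (E0): gamma(0) (1 - phi_2^2) = phi_1 (1 + phi_2) gamma(1) + c_0.
  phi_1 (1 + phi_2) = (0.04)(1.376) = 0.05504,   1 - phi_2^2 = 0.858624.
Replace gamma(1) by A gamma(0) + B and collect gamma(0):
  gamma(0) [0.858624 - (0.05504)(0.064103)] = (0.05504)(0.884615) + 1.326784
  gamma(0) * 0.855096 = 1.375473
  gamma(0) = 1.375473 / 0.855096 = 1.60856.
Therefore gamma(0) = 1.6086 (to 4 decimal places).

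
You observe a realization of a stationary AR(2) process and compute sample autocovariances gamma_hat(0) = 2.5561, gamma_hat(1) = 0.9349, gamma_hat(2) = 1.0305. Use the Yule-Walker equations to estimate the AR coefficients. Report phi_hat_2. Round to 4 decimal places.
\hat\phi_{2} = 0.3110

The Yule-Walker equations for an AR(p) process read, in matrix form,
  Gamma_p phi = r_p,   with   (Gamma_p)_{ij} = gamma(|i - j|),
                       (r_p)_i = gamma(i),   i,j = 1..p.
Substitute the sample gammas (Toeplitz matrix and right-hand side of size 2):
  Gamma_p = [[2.5561, 0.9349], [0.9349, 2.5561]]
  r_p     = [0.9349, 1.0305]
Written out:
  2.5561 phi_1 + 0.9349 phi_2 = 0.9349
  0.9349 phi_1 + 2.5561 phi_2 = 1.0305
Solve by Cramer's rule:
  det = gamma(0)^2 - gamma(1)^2 = (2.5561)^2 - (0.9349)^2 = 6.53364721 - 0.87403801 = 5.6596092
  phi_hat_1 = [gamma(1) gamma(0) - gamma(1) gamma(2)] / det = [(0.9349)(2.5561) - (0.9349)(1.0305)] / 5.6596092 = 1.42628344 / 5.6596092 = 0.252
  phi_hat_2 = [gamma(0) gamma(2) - gamma(1)^2] / det = [(2.5561)(1.0305) - (0.9349)^2] / 5.6596092 = 1.76002304 / 5.6596092 = 0.311
So phi_hat = [0.2520, 0.3110].
Therefore phi_hat_2 = 0.3110.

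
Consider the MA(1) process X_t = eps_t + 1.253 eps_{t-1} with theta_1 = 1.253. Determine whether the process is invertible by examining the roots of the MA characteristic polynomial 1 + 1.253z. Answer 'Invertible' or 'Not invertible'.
\text{Not invertible}

The MA(q) characteristic polynomial is P(z) = 1 + 1.253z.
Invertibility requires all roots to lie outside the unit circle, i.e. |z| > 1 for every root.
This is linear in z: 1 + (1.253) z = 0  =>  z = -1/(1.253) = -0.798085,  |z| = 0.798085.
Moduli of all roots: 0.7981.
All moduli strictly greater than 1? No.
Verdict: Not invertible.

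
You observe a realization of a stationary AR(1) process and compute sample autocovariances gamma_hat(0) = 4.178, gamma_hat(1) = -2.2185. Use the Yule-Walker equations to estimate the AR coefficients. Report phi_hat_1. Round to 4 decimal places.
\hat\phi_{1} = -0.5310

The Yule-Walker equations for an AR(p) process read, in matrix form,
  Gamma_p phi = r_p,   with   (Gamma_p)_{ij} = gamma(|i - j|),
                       (r_p)_i = gamma(i),   i,j = 1..p.
Substitute the sample gammas (Toeplitz matrix and right-hand side of size 1):
  Gamma_p = [[4.178]]
  r_p     = [-2.2185]
With p = 1 this is the single equation gamma(0) phi_1 = gamma(1):
  phi_hat_1 = gamma(1) / gamma(0) = -2.2185 / 4.178 = -0.5310.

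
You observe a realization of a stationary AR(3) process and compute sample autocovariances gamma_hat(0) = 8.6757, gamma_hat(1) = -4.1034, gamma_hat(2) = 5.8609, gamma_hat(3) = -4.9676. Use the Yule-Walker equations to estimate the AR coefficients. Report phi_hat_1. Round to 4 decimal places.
\hat\phi_{1} = -0.0120

The Yule-Walker equations for an AR(p) process read, in matrix form,
  Gamma_p phi = r_p,   with   (Gamma_p)_{ij} = gamma(|i - j|),
                       (r_p)_i = gamma(i),   i,j = 1..p.
Substitute the sample gammas (Toeplitz matrix and right-hand side of size 3):
  Gamma_p = [[8.6757, -4.1034, 5.8609], [-4.1034, 8.6757, -4.1034], [5.8609, -4.1034, 8.6757]]
  r_p     = [-4.1034, 5.8609, -4.9676]
Written out (R1..R3):
  (R1) 8.6757 phi_1 - 4.1034 phi_2 + 5.8609 phi_3 = -4.1034
  (R2) -4.1034 phi_1 + 8.6757 phi_2 - 4.1034 phi_3 = 5.8609
  (R3) 5.8609 phi_1 - 4.1034 phi_2 + 8.6757 phi_3 = -4.9676
Gaussian elimination:
  R2 <- R2 - (-4.1034/8.6757) R1 = R2 - (-0.472976) R1:  6.734889 phi_2 - 1.331334 phi_3 = 3.920089
  R3 <- R3 - (5.8609/8.6757) R1 = R3 - (0.675554) R1:  -1.331334 phi_2 + 4.716348 phi_3 = -2.195534
  R3 <- R3 - (-1.331334/6.734889) R2 = R3 - (-0.197677) R2:  4.453174 phi_3 = -1.420622
Back-substitution:
  phi_hat_3 = -1.420622 / 4.453174 = -0.319013
  phi_hat_2 = (3.920089 - (-1.331334)(-0.319013)) / 6.734889 = 0.518995
  phi_hat_1 = (-4.1034 - (-4.1034)(0.518995) - (5.8609)(-0.319013)) / 8.6757 = -0.011993
So phi_hat = [-0.0120, 0.5190, -0.3190].
Therefore phi_hat_1 = -0.0120.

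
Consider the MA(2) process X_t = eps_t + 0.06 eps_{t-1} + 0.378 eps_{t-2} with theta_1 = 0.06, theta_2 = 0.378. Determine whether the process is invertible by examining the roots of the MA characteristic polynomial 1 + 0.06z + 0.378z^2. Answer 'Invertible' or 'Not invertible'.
\text{Invertible}

The MA(q) characteristic polynomial is P(z) = 1 + 0.06z + 0.378z^2.
Invertibility requires all roots to lie outside the unit circle, i.e. |z| > 1 for every root.
Set 1 + (0.06) z + (0.378) z^2 = 0, i.e. a z^2 + b z + c = 0 with a = 0.378, b = 0.06, c = 1.
Discriminant D = b^2 - 4ac = (0.06)^2 - 4*(0.378)*1 = 0.0036 - (1.512) = -1.5084.
D < 0, so the roots are the complex-conjugate pair z = (-b +/- i sqrt(-D)) / (2a) = -0.0794 +/- 1.6246i.
For a conjugate pair |z|^2 = z * conj(z) = (product of roots) = c/a = 1/(0.378) = 2.645503, so |z| = sqrt(2.645503) = 1.6265 for both roots.
Moduli of all roots: 1.6265, 1.6265.
All moduli strictly greater than 1? Yes.
Verdict: Invertible.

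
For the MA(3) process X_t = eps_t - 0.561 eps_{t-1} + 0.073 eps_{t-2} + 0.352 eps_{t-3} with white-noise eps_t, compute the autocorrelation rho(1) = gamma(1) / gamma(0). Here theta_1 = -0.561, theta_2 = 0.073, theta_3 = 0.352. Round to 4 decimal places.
\rho(1) = -0.3991

For an MA(q) process with theta_0 = 1, the autocovariance is
  gamma(k) = sigma^2 * sum_{i=0..q-k} theta_i * theta_{i+k},
and rho(k) = gamma(k) / gamma(0). Sigma^2 cancels.
  numerator   = (1)*(-0.561) + (-0.561)*(0.073) + (0.073)*(0.352) = -0.576257.
  denominator = (1)^2 + (-0.561)^2 + (0.073)^2 + (0.352)^2 = 1.443954.
  rho(1) = -0.576257 / 1.443954 = -0.3991.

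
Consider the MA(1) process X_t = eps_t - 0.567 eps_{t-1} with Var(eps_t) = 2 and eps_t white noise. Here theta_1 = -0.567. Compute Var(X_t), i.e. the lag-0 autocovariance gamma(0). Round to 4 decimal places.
\gamma(0) = 2.6430

For an MA(q) process X_t = eps_t + sum_i theta_i eps_{t-i} with
Var(eps_t) = sigma^2, the variance is
  gamma(0) = sigma^2 * (1 + sum_i theta_i^2).
  sum_i theta_i^2 = (-0.567)^2 = 0.321489.
  gamma(0) = 2 * (1 + 0.321489) = 2 * 1.321489 = 2.642978, which rounds to 2.6430.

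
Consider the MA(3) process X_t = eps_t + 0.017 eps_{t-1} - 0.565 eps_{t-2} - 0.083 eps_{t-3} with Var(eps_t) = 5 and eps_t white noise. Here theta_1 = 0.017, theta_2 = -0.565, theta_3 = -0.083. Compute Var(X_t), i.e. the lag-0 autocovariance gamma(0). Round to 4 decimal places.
\gamma(0) = 6.6320

For an MA(q) process X_t = eps_t + sum_i theta_i eps_{t-i} with
Var(eps_t) = sigma^2, the variance is
  gamma(0) = sigma^2 * (1 + sum_i theta_i^2).
  sum_i theta_i^2 = (0.017)^2 + (-0.565)^2 + (-0.083)^2 = 0.000289 + 0.319225 + 0.006889 = 0.326403.
  gamma(0) = 5 * (1 + 0.326403) = 5 * 1.326403 = 6.632015, which rounds to 6.6320.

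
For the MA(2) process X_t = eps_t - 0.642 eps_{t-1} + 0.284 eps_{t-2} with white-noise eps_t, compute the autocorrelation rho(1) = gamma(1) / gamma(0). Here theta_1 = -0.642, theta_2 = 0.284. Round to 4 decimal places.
\rho(1) = -0.5522

For an MA(q) process with theta_0 = 1, the autocovariance is
  gamma(k) = sigma^2 * sum_{i=0..q-k} theta_i * theta_{i+k},
and rho(k) = gamma(k) / gamma(0). Sigma^2 cancels.
  numerator   = (1)*(-0.642) + (-0.642)*(0.284) = -0.824328.
  denominator = (1)^2 + (-0.642)^2 + (0.284)^2 = 1.49282.
  rho(1) = -0.824328 / 1.49282 = -0.5522.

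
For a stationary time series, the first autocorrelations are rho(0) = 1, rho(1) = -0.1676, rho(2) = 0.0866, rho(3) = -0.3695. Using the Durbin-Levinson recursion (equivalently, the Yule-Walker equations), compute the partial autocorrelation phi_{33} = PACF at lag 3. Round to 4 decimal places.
\phi_{33} = -0.3571

The PACF at lag k is phi_{kk}, the last component of the solution
to the Yule-Walker system G_k phi = r_k where
  (G_k)_{ij} = rho(|i - j|), (r_k)_i = rho(i), i,j = 1..k.
Equivalently, Durbin-Levinson gives phi_{kk} iteratively:
  phi_{11} = rho(1)
  phi_{kk} = [rho(k) - sum_{j=1..k-1} phi_{k-1,j} rho(k-j)]
            / [1 - sum_{j=1..k-1} phi_{k-1,j} rho(j)],
  phi_{k,j} = phi_{k-1,j} - phi_{kk} phi_{k-1,k-j},  j = 1..k-1.
Step k = 1:
  phi_11 = rho(1) = -0.1676.
Step k = 2:
  phi_22 = [rho(2) - phi_11 rho(1)] / [1 - phi_11 rho(1)] = [0.0866 - (-0.1676)(-0.1676)] / [1 - (-0.1676)(-0.1676)]
         = 0.05851024 / 0.97191024 = 0.060201.
  Update: phi_21 = phi_11 - phi_22 phi_11 = -0.1676 - (0.060201)(-0.1676) = -0.15751.
Step k = 3:
  phi_33 = [rho(3) - phi_21 rho(2) - phi_22 rho(1)] / [1 - phi_21 rho(1) - phi_22 rho(2)]
    numerator   = -0.3695 - (-0.15751)(0.0866) - (0.060201)(-0.1676) = -0.34576988
    denominator = 1 - (-0.15751)(-0.1676) - (0.060201)(0.0866) = 0.96838785
  phi_33 = -0.34576988 / 0.96838785 = -0.3571.
Therefore phi_{33} = -0.3571.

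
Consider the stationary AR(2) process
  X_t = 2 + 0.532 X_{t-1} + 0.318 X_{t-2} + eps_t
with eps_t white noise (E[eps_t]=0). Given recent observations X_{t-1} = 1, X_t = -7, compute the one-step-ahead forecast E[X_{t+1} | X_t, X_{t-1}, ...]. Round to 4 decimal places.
E[X_{t+1} \mid \mathcal F_t] = -1.4060

For an AR(p) model X_t = c + sum_i phi_i X_{t-i} + eps_t, the
one-step-ahead conditional mean is
  E[X_{t+1} | X_t, ...] = c + sum_i phi_i X_{t+1-i}.
Substitute known values:
  E[X_{t+1} | ...] = 2 + (0.532) * (-7) + (0.318) * (1)
                   = -1.4060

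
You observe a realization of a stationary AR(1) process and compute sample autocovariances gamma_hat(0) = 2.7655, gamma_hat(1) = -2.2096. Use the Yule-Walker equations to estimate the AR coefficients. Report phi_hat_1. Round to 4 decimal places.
\hat\phi_{1} = -0.7990

The Yule-Walker equations for an AR(p) process read, in matrix form,
  Gamma_p phi = r_p,   with   (Gamma_p)_{ij} = gamma(|i - j|),
                       (r_p)_i = gamma(i),   i,j = 1..p.
Substitute the sample gammas (Toeplitz matrix and right-hand side of size 1):
  Gamma_p = [[2.7655]]
  r_p     = [-2.2096]
With p = 1 this is the single equation gamma(0) phi_1 = gamma(1):
  phi_hat_1 = gamma(1) / gamma(0) = -2.2096 / 2.7655 = -0.7990.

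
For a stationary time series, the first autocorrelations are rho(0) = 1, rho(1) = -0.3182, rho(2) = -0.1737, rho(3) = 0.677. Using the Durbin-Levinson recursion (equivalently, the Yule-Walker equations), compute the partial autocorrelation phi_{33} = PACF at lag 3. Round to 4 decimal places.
\phi_{33} = 0.6229

The PACF at lag k is phi_{kk}, the last component of the solution
to the Yule-Walker system G_k phi = r_k where
  (G_k)_{ij} = rho(|i - j|), (r_k)_i = rho(i), i,j = 1..k.
Equivalently, Durbin-Levinson gives phi_{kk} iteratively:
  phi_{11} = rho(1)
  phi_{kk} = [rho(k) - sum_{j=1..k-1} phi_{k-1,j} rho(k-j)]
            / [1 - sum_{j=1..k-1} phi_{k-1,j} rho(j)],
  phi_{k,j} = phi_{k-1,j} - phi_{kk} phi_{k-1,k-j},  j = 1..k-1.
Step k = 1:
  phi_11 = rho(1) = -0.3182.
Step k = 2:
  phi_22 = [rho(2) - phi_11 rho(1)] / [1 - phi_11 rho(1)] = [-0.1737 - (-0.3182)(-0.3182)] / [1 - (-0.3182)(-0.3182)]
         = -0.27495124 / 0.89874876 = -0.305927.
  Update: phi_21 = phi_11 - phi_22 phi_11 = -0.3182 - (-0.305927)(-0.3182) = -0.415546.
Step k = 3:
  phi_33 = [rho(3) - phi_21 rho(2) - phi_22 rho(1)] / [1 - phi_21 rho(1) - phi_22 rho(2)]
    numerator   = 0.677 - (-0.415546)(-0.1737) - (-0.305927)(-0.3182) = 0.50747381
    denominator = 1 - (-0.415546)(-0.3182) - (-0.305927)(-0.1737) = 0.81463384
  phi_33 = 0.50747381 / 0.81463384 = 0.6229.
Therefore phi_{33} = 0.6229.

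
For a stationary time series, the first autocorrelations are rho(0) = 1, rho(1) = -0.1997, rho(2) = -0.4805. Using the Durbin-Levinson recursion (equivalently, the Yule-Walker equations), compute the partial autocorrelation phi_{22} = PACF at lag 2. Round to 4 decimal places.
\phi_{22} = -0.5420

The PACF at lag k is phi_{kk}, the last component of the solution
to the Yule-Walker system G_k phi = r_k where
  (G_k)_{ij} = rho(|i - j|), (r_k)_i = rho(i), i,j = 1..k.
Equivalently, Durbin-Levinson gives phi_{kk} iteratively:
  phi_{11} = rho(1)
  phi_{kk} = [rho(k) - sum_{j=1..k-1} phi_{k-1,j} rho(k-j)]
            / [1 - sum_{j=1..k-1} phi_{k-1,j} rho(j)],
  phi_{k,j} = phi_{k-1,j} - phi_{kk} phi_{k-1,k-j},  j = 1..k-1.
Step k = 1:
  phi_11 = rho(1) = -0.1997.
Step k = 2:
  phi_22 = [rho(2) - phi_11 rho(1)] / [1 - phi_11 rho(1)] = [-0.4805 - (-0.1997)(-0.1997)] / [1 - (-0.1997)(-0.1997)]
         = -0.52038009 / 0.96011991 = -0.542.
Therefore phi_{22} = -0.5420.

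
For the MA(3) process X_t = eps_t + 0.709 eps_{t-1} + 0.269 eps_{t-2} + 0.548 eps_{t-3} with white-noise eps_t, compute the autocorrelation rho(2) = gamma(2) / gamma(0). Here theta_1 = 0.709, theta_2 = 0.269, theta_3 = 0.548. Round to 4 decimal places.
\rho(2) = 0.3506

For an MA(q) process with theta_0 = 1, the autocovariance is
  gamma(k) = sigma^2 * sum_{i=0..q-k} theta_i * theta_{i+k},
and rho(k) = gamma(k) / gamma(0). Sigma^2 cancels.
  numerator   = (1)*(0.269) + (0.709)*(0.548) = 0.657532.
  denominator = (1)^2 + (0.709)^2 + (0.269)^2 + (0.548)^2 = 1.875346.
  rho(2) = 0.657532 / 1.875346 = 0.3506.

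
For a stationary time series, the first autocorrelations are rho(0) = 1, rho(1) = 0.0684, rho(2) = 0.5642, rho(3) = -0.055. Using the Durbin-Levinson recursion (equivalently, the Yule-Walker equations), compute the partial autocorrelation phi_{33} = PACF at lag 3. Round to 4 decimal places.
\phi_{33} = -0.1621

The PACF at lag k is phi_{kk}, the last component of the solution
to the Yule-Walker system G_k phi = r_k where
  (G_k)_{ij} = rho(|i - j|), (r_k)_i = rho(i), i,j = 1..k.
Equivalently, Durbin-Levinson gives phi_{kk} iteratively:
  phi_{11} = rho(1)
  phi_{kk} = [rho(k) - sum_{j=1..k-1} phi_{k-1,j} rho(k-j)]
            / [1 - sum_{j=1..k-1} phi_{k-1,j} rho(j)],
  phi_{k,j} = phi_{k-1,j} - phi_{kk} phi_{k-1,k-j},  j = 1..k-1.
Step k = 1:
  phi_11 = rho(1) = 0.0684.
Step k = 2:
  phi_22 = [rho(2) - phi_11 rho(1)] / [1 - phi_11 rho(1)] = [0.5642 - (0.0684)(0.0684)] / [1 - (0.0684)(0.0684)]
         = 0.55952144 / 0.99532144 = 0.562151.
  Update: phi_21 = phi_11 - phi_22 phi_11 = 0.0684 - (0.562151)(0.0684) = 0.029949.
Step k = 3:
  phi_33 = [rho(3) - phi_21 rho(2) - phi_22 rho(1)] / [1 - phi_21 rho(1) - phi_22 rho(2)]
    numerator   = -0.055 - (0.029949)(0.5642) - (0.562151)(0.0684) = -0.1103483
    denominator = 1 - (0.029949)(0.0684) - (0.562151)(0.5642) = 0.68078562
  phi_33 = -0.1103483 / 0.68078562 = -0.1621.
Therefore phi_{33} = -0.1621.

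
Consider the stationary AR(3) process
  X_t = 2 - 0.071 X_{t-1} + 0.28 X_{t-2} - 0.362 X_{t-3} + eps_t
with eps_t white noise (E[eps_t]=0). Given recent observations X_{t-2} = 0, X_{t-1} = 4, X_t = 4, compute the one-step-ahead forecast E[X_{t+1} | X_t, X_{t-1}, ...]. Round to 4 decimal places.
E[X_{t+1} \mid \mathcal F_t] = 2.8360

For an AR(p) model X_t = c + sum_i phi_i X_{t-i} + eps_t, the
one-step-ahead conditional mean is
  E[X_{t+1} | X_t, ...] = c + sum_i phi_i X_{t+1-i}.
Substitute known values:
  E[X_{t+1} | ...] = 2 + (-0.071) * (4) + (0.28) * (4) + (-0.362) * (0)
                   = 2.8360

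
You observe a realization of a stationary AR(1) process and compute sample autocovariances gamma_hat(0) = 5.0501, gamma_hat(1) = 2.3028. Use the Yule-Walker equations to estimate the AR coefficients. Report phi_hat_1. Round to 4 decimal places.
\hat\phi_{1} = 0.4560

The Yule-Walker equations for an AR(p) process read, in matrix form,
  Gamma_p phi = r_p,   with   (Gamma_p)_{ij} = gamma(|i - j|),
                       (r_p)_i = gamma(i),   i,j = 1..p.
Substitute the sample gammas (Toeplitz matrix and right-hand side of size 1):
  Gamma_p = [[5.0501]]
  r_p     = [2.3028]
With p = 1 this is the single equation gamma(0) phi_1 = gamma(1):
  phi_hat_1 = gamma(1) / gamma(0) = 2.3028 / 5.0501 = 0.4560.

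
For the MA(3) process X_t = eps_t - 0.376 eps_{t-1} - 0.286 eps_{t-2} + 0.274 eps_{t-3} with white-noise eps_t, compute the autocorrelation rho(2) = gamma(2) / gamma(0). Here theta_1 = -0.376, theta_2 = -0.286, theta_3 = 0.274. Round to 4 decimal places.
\rho(2) = -0.2997

For an MA(q) process with theta_0 = 1, the autocovariance is
  gamma(k) = sigma^2 * sum_{i=0..q-k} theta_i * theta_{i+k},
and rho(k) = gamma(k) / gamma(0). Sigma^2 cancels.
  numerator   = (1)*(-0.286) + (-0.376)*(0.274) = -0.389024.
  denominator = (1)^2 + (-0.376)^2 + (-0.286)^2 + (0.274)^2 = 1.298248.
  rho(2) = -0.389024 / 1.298248 = -0.2997.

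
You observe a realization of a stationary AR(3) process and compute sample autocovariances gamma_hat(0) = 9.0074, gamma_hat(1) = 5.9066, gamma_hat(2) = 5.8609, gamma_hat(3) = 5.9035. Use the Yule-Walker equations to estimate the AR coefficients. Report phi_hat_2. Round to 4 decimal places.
\hat\phi_{2} = 0.2710

The Yule-Walker equations for an AR(p) process read, in matrix form,
  Gamma_p phi = r_p,   with   (Gamma_p)_{ij} = gamma(|i - j|),
                       (r_p)_i = gamma(i),   i,j = 1..p.
Substitute the sample gammas (Toeplitz matrix and right-hand side of size 3):
  Gamma_p = [[9.0074, 5.9066, 5.8609], [5.9066, 9.0074, 5.9066], [5.8609, 5.9066, 9.0074]]
  r_p     = [5.9066, 5.8609, 5.9035]
Written out (R1..R3):
  (R1) 9.0074 phi_1 + 5.9066 phi_2 + 5.8609 phi_3 = 5.9066
  (R2) 5.9066 phi_1 + 9.0074 phi_2 + 5.9066 phi_3 = 5.8609
  (R3) 5.8609 phi_1 + 5.9066 phi_2 + 9.0074 phi_3 = 5.9035
Gaussian elimination:
  R2 <- R2 - (5.9066/9.0074) R1 = R2 - (0.65575) R1:  5.134149 phi_2 + 2.063316 phi_3 = 1.987649
  R3 <- R3 - (5.8609/9.0074) R1 = R3 - (0.650676) R1:  2.063316 phi_2 + 5.193852 phi_3 = 2.060216
  R3 <- R3 - (2.063316/5.134149) R2 = R3 - (0.401881) R2:  4.364645 phi_3 = 1.261418
Back-substitution:
  phi_hat_3 = 1.261418 / 4.364645 = 0.289008
  phi_hat_2 = (1.987649 - (2.063316)(0.289008)) / 5.134149 = 0.270996
  phi_hat_1 = (5.9066 - (5.9066)(0.270996) - (5.8609)(0.289008)) / 9.0074 = 0.289993
So phi_hat = [0.2900, 0.2710, 0.2890].
Therefore phi_hat_2 = 0.2710.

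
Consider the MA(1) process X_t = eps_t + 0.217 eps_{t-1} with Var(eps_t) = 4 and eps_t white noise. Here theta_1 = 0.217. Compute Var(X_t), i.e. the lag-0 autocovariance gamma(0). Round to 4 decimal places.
\gamma(0) = 4.1884

For an MA(q) process X_t = eps_t + sum_i theta_i eps_{t-i} with
Var(eps_t) = sigma^2, the variance is
  gamma(0) = sigma^2 * (1 + sum_i theta_i^2).
  sum_i theta_i^2 = (0.217)^2 = 0.047089.
  gamma(0) = 4 * (1 + 0.047089) = 4 * 1.047089 = 4.188356, which rounds to 4.1884.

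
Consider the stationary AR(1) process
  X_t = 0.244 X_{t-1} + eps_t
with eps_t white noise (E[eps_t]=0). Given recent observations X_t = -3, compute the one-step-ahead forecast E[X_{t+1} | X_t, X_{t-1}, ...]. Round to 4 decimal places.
E[X_{t+1} \mid \mathcal F_t] = -0.7320

For an AR(p) model X_t = c + sum_i phi_i X_{t-i} + eps_t, the
one-step-ahead conditional mean is
  E[X_{t+1} | X_t, ...] = c + sum_i phi_i X_{t+1-i}.
Substitute known values:
  E[X_{t+1} | ...] = (0.244) * (-3)
                   = -0.7320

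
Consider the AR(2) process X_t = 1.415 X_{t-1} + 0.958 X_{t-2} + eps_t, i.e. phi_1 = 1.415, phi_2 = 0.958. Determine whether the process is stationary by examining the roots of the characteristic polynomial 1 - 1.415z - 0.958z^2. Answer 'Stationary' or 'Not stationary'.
\text{Not stationary}

The AR(p) characteristic polynomial is P(z) = 1 - 1.415z - 0.958z^2.
Stationarity requires all roots to lie outside the unit circle, i.e. |z| > 1 for every root.
Set 1 + (-1.415) z + (-0.958) z^2 = 0, i.e. a z^2 + b z + c = 0 with a = -0.958, b = -1.415, c = 1.
Discriminant D = b^2 - 4ac = (-1.415)^2 - 4*(-0.958)*1 = 2.002225 - (-3.832) = 5.834225.
D >= 0, so the roots are real: z = (-b +/- sqrt(D)) / (2a) = (1.415 +/- 2.415414) / (-1.916).
  z_1 = (1.415 + 2.415414) / (-1.916) = -1.9992,   |z_1| = 1.9992.
  z_2 = (1.415 - 2.415414) / (-1.916) = 0.5221,   |z_2| = 0.5221.
Moduli of all roots: 1.9992, 0.5221.
All moduli strictly greater than 1? No.
Verdict: Not stationary.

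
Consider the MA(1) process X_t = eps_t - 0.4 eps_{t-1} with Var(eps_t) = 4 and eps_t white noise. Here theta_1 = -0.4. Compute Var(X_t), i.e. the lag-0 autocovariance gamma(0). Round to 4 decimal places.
\gamma(0) = 4.6400

For an MA(q) process X_t = eps_t + sum_i theta_i eps_{t-i} with
Var(eps_t) = sigma^2, the variance is
  gamma(0) = sigma^2 * (1 + sum_i theta_i^2).
  sum_i theta_i^2 = (-0.4)^2 = 0.16.
  gamma(0) = 4 * (1 + 0.16) = 4 * 1.16 = 4.64, which rounds to 4.6400.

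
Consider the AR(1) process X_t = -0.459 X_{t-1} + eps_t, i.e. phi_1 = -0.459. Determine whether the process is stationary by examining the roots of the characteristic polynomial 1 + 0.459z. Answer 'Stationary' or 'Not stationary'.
\text{Stationary}

The AR(p) characteristic polynomial is P(z) = 1 + 0.459z.
Stationarity requires all roots to lie outside the unit circle, i.e. |z| > 1 for every root.
This is linear in z: 1 + (0.459) z = 0  =>  z = -1/(0.459) = -2.178649,  |z| = 2.178649.
Moduli of all roots: 2.1786.
All moduli strictly greater than 1? Yes.
Verdict: Stationary.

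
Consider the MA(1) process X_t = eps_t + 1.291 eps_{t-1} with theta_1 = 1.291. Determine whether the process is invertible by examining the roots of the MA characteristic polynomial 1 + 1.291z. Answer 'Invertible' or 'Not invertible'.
\text{Not invertible}

The MA(q) characteristic polynomial is P(z) = 1 + 1.291z.
Invertibility requires all roots to lie outside the unit circle, i.e. |z| > 1 for every root.
This is linear in z: 1 + (1.291) z = 0  =>  z = -1/(1.291) = -0.774593,  |z| = 0.774593.
Moduli of all roots: 0.7746.
All moduli strictly greater than 1? No.
Verdict: Not invertible.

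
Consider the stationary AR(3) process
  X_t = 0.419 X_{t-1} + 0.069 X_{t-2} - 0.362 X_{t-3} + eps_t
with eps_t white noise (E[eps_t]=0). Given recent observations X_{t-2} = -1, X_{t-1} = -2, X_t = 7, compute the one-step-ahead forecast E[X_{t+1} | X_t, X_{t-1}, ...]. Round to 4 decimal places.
E[X_{t+1} \mid \mathcal F_t] = 3.1570

For an AR(p) model X_t = c + sum_i phi_i X_{t-i} + eps_t, the
one-step-ahead conditional mean is
  E[X_{t+1} | X_t, ...] = c + sum_i phi_i X_{t+1-i}.
Substitute known values:
  E[X_{t+1} | ...] = (0.419) * (7) + (0.069) * (-2) + (-0.362) * (-1)
                   = 3.1570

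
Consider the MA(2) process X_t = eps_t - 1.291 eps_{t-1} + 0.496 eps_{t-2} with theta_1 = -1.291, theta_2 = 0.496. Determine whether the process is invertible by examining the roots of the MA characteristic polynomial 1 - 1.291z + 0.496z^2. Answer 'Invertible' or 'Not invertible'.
\text{Invertible}

The MA(q) characteristic polynomial is P(z) = 1 - 1.291z + 0.496z^2.
Invertibility requires all roots to lie outside the unit circle, i.e. |z| > 1 for every root.
Set 1 + (-1.291) z + (0.496) z^2 = 0, i.e. a z^2 + b z + c = 0 with a = 0.496, b = -1.291, c = 1.
Discriminant D = b^2 - 4ac = (-1.291)^2 - 4*(0.496)*1 = 1.666681 - (1.984) = -0.317319.
D < 0, so the roots are the complex-conjugate pair z = (-b +/- i sqrt(-D)) / (2a) = 1.3014 +/- 0.5679i.
For a conjugate pair |z|^2 = z * conj(z) = (product of roots) = c/a = 1/(0.496) = 2.016129, so |z| = sqrt(2.016129) = 1.4199 for both roots.
Moduli of all roots: 1.4199, 1.4199.
All moduli strictly greater than 1? Yes.
Verdict: Invertible.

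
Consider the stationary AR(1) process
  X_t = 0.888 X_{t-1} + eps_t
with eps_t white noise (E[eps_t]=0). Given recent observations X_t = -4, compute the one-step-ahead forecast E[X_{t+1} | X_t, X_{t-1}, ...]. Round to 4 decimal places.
E[X_{t+1} \mid \mathcal F_t] = -3.5520

For an AR(p) model X_t = c + sum_i phi_i X_{t-i} + eps_t, the
one-step-ahead conditional mean is
  E[X_{t+1} | X_t, ...] = c + sum_i phi_i X_{t+1-i}.
Substitute known values:
  E[X_{t+1} | ...] = (0.888) * (-4)
                   = -3.5520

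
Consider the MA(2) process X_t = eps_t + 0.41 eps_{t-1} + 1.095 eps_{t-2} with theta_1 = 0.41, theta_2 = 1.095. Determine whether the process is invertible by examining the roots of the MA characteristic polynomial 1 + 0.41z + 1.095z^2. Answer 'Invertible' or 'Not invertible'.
\text{Not invertible}

The MA(q) characteristic polynomial is P(z) = 1 + 0.41z + 1.095z^2.
Invertibility requires all roots to lie outside the unit circle, i.e. |z| > 1 for every root.
Set 1 + (0.41) z + (1.095) z^2 = 0, i.e. a z^2 + b z + c = 0 with a = 1.095, b = 0.41, c = 1.
Discriminant D = b^2 - 4ac = (0.41)^2 - 4*(1.095)*1 = 0.1681 - (4.38) = -4.2119.
D < 0, so the roots are the complex-conjugate pair z = (-b +/- i sqrt(-D)) / (2a) = -0.1872 +/- 0.9371i.
For a conjugate pair |z|^2 = z * conj(z) = (product of roots) = c/a = 1/(1.095) = 0.913242, so |z| = sqrt(0.913242) = 0.9556 for both roots.
Moduli of all roots: 0.9556, 0.9556.
All moduli strictly greater than 1? No.
Verdict: Not invertible.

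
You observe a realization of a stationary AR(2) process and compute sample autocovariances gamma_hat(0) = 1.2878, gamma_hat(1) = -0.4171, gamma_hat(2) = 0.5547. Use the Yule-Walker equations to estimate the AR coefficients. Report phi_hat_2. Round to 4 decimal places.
\hat\phi_{2} = 0.3640

The Yule-Walker equations for an AR(p) process read, in matrix form,
  Gamma_p phi = r_p,   with   (Gamma_p)_{ij} = gamma(|i - j|),
                       (r_p)_i = gamma(i),   i,j = 1..p.
Substitute the sample gammas (Toeplitz matrix and right-hand side of size 2):
  Gamma_p = [[1.2878, -0.4171], [-0.4171, 1.2878]]
  r_p     = [-0.4171, 0.5547]
Written out:
  1.2878 phi_1 - 0.4171 phi_2 = -0.4171
  -0.4171 phi_1 + 1.2878 phi_2 = 0.5547
Solve by Cramer's rule:
  det = gamma(0)^2 - gamma(1)^2 = (1.2878)^2 - (-0.4171)^2 = 1.65842884 - 0.17397241 = 1.48445643
  phi_hat_1 = [gamma(1) gamma(0) - gamma(1) gamma(2)] / det = [(-0.4171)(1.2878) - (-0.4171)(0.5547)] / 1.48445643 = -0.30577601 / 1.48445643 = -0.206
  phi_hat_2 = [gamma(0) gamma(2) - gamma(1)^2] / det = [(1.2878)(0.5547) - (-0.4171)^2] / 1.48445643 = 0.54037025 / 1.48445643 = 0.364
So phi_hat = [-0.2060, 0.3640].
Therefore phi_hat_2 = 0.3640.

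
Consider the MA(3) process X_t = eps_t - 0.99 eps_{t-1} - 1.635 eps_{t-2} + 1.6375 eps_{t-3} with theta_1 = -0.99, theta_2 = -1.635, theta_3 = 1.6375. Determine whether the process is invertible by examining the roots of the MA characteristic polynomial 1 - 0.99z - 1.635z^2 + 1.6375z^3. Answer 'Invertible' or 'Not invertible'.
\text{Not invertible}

The MA(q) characteristic polynomial is P(z) = 1 - 0.99z - 1.635z^2 + 1.6375z^3.
Invertibility requires all roots to lie outside the unit circle, i.e. |z| > 1 for every root.
Degree 3: look for a simple real root z0 first, then factor out (1 - z/z0) and solve the remaining quadratic.
Testing z0 = 0.8: P(0.8) = 1 + (-0.99)(0.8) + (-1.635)(0.8)^2 + (1.6375)(0.8)^3
  = 1 + (-0.792) + (-1.0464) + (0.8384) = 0.  So z_0 = 0.8 is a root, |z_0| = 0.8.
Divide out the factor (1 - 1.25 z) = (1 - z/z0) (since 1/z0 = 1.25):
  P(z) = (1 - 1.25 z)(1 + (0.26) z + (-1.31) z^2)
  [check: z-coef 0.26 - (1.25) = -0.99; z^2-coef -1.31 - (1.25)(0.26) = -1.635; z^3-coef -(1.25)(-1.31) = 1.6375.]
Remaining roots from the quadratic factor 1 + (0.26) z + (-1.31) z^2:
  Set 1 + (0.26) z + (-1.31) z^2 = 0, i.e. a z^2 + b z + c = 0 with a = -1.31, b = 0.26, c = 1.
  Discriminant D = b^2 - 4ac = (0.26)^2 - 4*(-1.31)*1 = 0.0676 - (-5.24) = 5.3076.
  D >= 0, so the roots are real: z = (-b +/- sqrt(D)) / (2a) = (-0.26 +/- 2.303823) / (-2.62).
    z_1 = (-0.26 + 2.303823) / (-2.62) = -0.7801,   |z_1| = 0.7801.
    z_2 = (-0.26 - 2.303823) / (-2.62) = 0.9786,   |z_2| = 0.9786.
Moduli of all roots: 0.8000, 0.7801, 0.9786.
All moduli strictly greater than 1? No.
Verdict: Not invertible.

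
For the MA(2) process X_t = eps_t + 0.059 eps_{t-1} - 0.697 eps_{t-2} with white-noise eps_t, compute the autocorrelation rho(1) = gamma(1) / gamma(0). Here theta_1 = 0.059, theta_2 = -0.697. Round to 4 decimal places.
\rho(1) = 0.0120

For an MA(q) process with theta_0 = 1, the autocovariance is
  gamma(k) = sigma^2 * sum_{i=0..q-k} theta_i * theta_{i+k},
and rho(k) = gamma(k) / gamma(0). Sigma^2 cancels.
  numerator   = (1)*(0.059) + (0.059)*(-0.697) = 0.017877.
  denominator = (1)^2 + (0.059)^2 + (-0.697)^2 = 1.48929.
  rho(1) = 0.017877 / 1.48929 = 0.0120.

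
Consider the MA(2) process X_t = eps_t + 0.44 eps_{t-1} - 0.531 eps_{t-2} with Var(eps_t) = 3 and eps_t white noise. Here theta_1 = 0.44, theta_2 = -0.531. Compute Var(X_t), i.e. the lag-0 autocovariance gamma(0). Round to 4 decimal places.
\gamma(0) = 4.4267

For an MA(q) process X_t = eps_t + sum_i theta_i eps_{t-i} with
Var(eps_t) = sigma^2, the variance is
  gamma(0) = sigma^2 * (1 + sum_i theta_i^2).
  sum_i theta_i^2 = (0.44)^2 + (-0.531)^2 = 0.1936 + 0.281961 = 0.475561.
  gamma(0) = 3 * (1 + 0.475561) = 3 * 1.475561 = 4.426683, which rounds to 4.4267.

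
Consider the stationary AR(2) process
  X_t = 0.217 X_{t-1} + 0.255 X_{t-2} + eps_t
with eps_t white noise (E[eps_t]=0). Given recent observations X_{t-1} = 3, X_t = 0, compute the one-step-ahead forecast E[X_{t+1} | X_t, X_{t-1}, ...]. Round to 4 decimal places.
E[X_{t+1} \mid \mathcal F_t] = 0.7650

For an AR(p) model X_t = c + sum_i phi_i X_{t-i} + eps_t, the
one-step-ahead conditional mean is
  E[X_{t+1} | X_t, ...] = c + sum_i phi_i X_{t+1-i}.
Substitute known values:
  E[X_{t+1} | ...] = (0.217) * (0) + (0.255) * (3)
                   = 0.7650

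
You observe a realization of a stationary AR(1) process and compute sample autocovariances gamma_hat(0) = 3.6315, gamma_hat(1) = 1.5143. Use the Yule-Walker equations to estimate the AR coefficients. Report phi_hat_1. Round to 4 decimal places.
\hat\phi_{1} = 0.4170

The Yule-Walker equations for an AR(p) process read, in matrix form,
  Gamma_p phi = r_p,   with   (Gamma_p)_{ij} = gamma(|i - j|),
                       (r_p)_i = gamma(i),   i,j = 1..p.
Substitute the sample gammas (Toeplitz matrix and right-hand side of size 1):
  Gamma_p = [[3.6315]]
  r_p     = [1.5143]
With p = 1 this is the single equation gamma(0) phi_1 = gamma(1):
  phi_hat_1 = gamma(1) / gamma(0) = 1.5143 / 3.6315 = 0.4170.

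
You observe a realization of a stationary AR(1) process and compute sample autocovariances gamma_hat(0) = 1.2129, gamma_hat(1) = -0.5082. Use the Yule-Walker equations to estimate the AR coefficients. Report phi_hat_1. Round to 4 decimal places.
\hat\phi_{1} = -0.4190

The Yule-Walker equations for an AR(p) process read, in matrix form,
  Gamma_p phi = r_p,   with   (Gamma_p)_{ij} = gamma(|i - j|),
                       (r_p)_i = gamma(i),   i,j = 1..p.
Substitute the sample gammas (Toeplitz matrix and right-hand side of size 1):
  Gamma_p = [[1.2129]]
  r_p     = [-0.5082]
With p = 1 this is the single equation gamma(0) phi_1 = gamma(1):
  phi_hat_1 = gamma(1) / gamma(0) = -0.5082 / 1.2129 = -0.4190.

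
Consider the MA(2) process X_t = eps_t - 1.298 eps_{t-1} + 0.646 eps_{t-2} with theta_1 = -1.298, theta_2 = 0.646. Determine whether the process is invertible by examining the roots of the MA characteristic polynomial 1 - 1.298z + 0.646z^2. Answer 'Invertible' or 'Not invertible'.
\text{Invertible}

The MA(q) characteristic polynomial is P(z) = 1 - 1.298z + 0.646z^2.
Invertibility requires all roots to lie outside the unit circle, i.e. |z| > 1 for every root.
Set 1 + (-1.298) z + (0.646) z^2 = 0, i.e. a z^2 + b z + c = 0 with a = 0.646, b = -1.298, c = 1.
Discriminant D = b^2 - 4ac = (-1.298)^2 - 4*(0.646)*1 = 1.684804 - (2.584) = -0.899196.
D < 0, so the roots are the complex-conjugate pair z = (-b +/- i sqrt(-D)) / (2a) = 1.0046 +/- 0.7339i.
For a conjugate pair |z|^2 = z * conj(z) = (product of roots) = c/a = 1/(0.646) = 1.547988, so |z| = sqrt(1.547988) = 1.2442 for both roots.
Moduli of all roots: 1.2442, 1.2442.
All moduli strictly greater than 1? Yes.
Verdict: Invertible.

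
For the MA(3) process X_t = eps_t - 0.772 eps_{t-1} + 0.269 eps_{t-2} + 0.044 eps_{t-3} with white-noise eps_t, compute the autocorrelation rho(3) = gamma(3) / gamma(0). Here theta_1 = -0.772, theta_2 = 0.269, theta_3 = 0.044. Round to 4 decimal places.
\rho(3) = 0.0263

For an MA(q) process with theta_0 = 1, the autocovariance is
  gamma(k) = sigma^2 * sum_{i=0..q-k} theta_i * theta_{i+k},
and rho(k) = gamma(k) / gamma(0). Sigma^2 cancels.
  numerator   = (1)*(0.044) = 0.044.
  denominator = (1)^2 + (-0.772)^2 + (0.269)^2 + (0.044)^2 = 1.670281.
  rho(3) = 0.044 / 1.670281 = 0.0263.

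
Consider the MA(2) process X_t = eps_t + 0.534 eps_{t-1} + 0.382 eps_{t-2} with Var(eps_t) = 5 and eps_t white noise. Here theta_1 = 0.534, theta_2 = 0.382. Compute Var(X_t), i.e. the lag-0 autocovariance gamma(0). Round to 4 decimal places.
\gamma(0) = 7.1554

For an MA(q) process X_t = eps_t + sum_i theta_i eps_{t-i} with
Var(eps_t) = sigma^2, the variance is
  gamma(0) = sigma^2 * (1 + sum_i theta_i^2).
  sum_i theta_i^2 = (0.534)^2 + (0.382)^2 = 0.285156 + 0.145924 = 0.43108.
  gamma(0) = 5 * (1 + 0.43108) = 5 * 1.43108 = 7.1554.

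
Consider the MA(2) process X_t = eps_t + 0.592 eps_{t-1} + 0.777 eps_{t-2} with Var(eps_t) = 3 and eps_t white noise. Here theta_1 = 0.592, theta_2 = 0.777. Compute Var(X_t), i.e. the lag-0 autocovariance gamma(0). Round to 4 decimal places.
\gamma(0) = 5.8626

For an MA(q) process X_t = eps_t + sum_i theta_i eps_{t-i} with
Var(eps_t) = sigma^2, the variance is
  gamma(0) = sigma^2 * (1 + sum_i theta_i^2).
  sum_i theta_i^2 = (0.592)^2 + (0.777)^2 = 0.350464 + 0.603729 = 0.954193.
  gamma(0) = 3 * (1 + 0.954193) = 3 * 1.954193 = 5.862579, which rounds to 5.8626.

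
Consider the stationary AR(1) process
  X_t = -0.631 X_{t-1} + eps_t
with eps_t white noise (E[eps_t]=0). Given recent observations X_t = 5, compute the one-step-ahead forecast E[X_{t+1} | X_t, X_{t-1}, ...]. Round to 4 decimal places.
E[X_{t+1} \mid \mathcal F_t] = -3.1550

For an AR(p) model X_t = c + sum_i phi_i X_{t-i} + eps_t, the
one-step-ahead conditional mean is
  E[X_{t+1} | X_t, ...] = c + sum_i phi_i X_{t+1-i}.
Substitute known values:
  E[X_{t+1} | ...] = (-0.631) * (5)
                   = -3.1550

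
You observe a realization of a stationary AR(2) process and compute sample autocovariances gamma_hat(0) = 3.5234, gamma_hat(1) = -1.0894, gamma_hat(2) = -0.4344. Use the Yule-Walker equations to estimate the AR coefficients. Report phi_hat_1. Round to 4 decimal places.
\hat\phi_{1} = -0.3840

The Yule-Walker equations for an AR(p) process read, in matrix form,
  Gamma_p phi = r_p,   with   (Gamma_p)_{ij} = gamma(|i - j|),
                       (r_p)_i = gamma(i),   i,j = 1..p.
Substitute the sample gammas (Toeplitz matrix and right-hand side of size 2):
  Gamma_p = [[3.5234, -1.0894], [-1.0894, 3.5234]]
  r_p     = [-1.0894, -0.4344]
Written out:
  3.5234 phi_1 - 1.0894 phi_2 = -1.0894
  -1.0894 phi_1 + 3.5234 phi_2 = -0.4344
Solve by Cramer's rule:
  det = gamma(0)^2 - gamma(1)^2 = (3.5234)^2 - (-1.0894)^2 = 12.41434756 - 1.18679236 = 11.2275552
  phi_hat_1 = [gamma(1) gamma(0) - gamma(1) gamma(2)] / det = [(-1.0894)(3.5234) - (-1.0894)(-0.4344)] / 11.2275552 = -4.31162732 / 11.2275552 = -0.384
  phi_hat_2 = [gamma(0) gamma(2) - gamma(1)^2] / det = [(3.5234)(-0.4344) - (-1.0894)^2] / 11.2275552 = -2.71735732 / 11.2275552 = -0.242
So phi_hat = [-0.3840, -0.2420].
Therefore phi_hat_1 = -0.3840.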